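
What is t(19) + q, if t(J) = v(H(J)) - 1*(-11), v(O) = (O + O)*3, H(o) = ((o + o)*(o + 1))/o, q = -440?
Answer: -189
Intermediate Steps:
H(o) = 2 + 2*o (H(o) = ((2*o)*(1 + o))/o = (2*o*(1 + o))/o = 2 + 2*o)
v(O) = 6*O (v(O) = (2*O)*3 = 6*O)
t(J) = 23 + 12*J (t(J) = 6*(2 + 2*J) - 1*(-11) = (12 + 12*J) + 11 = 23 + 12*J)
t(19) + q = (23 + 12*19) - 440 = (23 + 228) - 440 = 251 - 440 = -189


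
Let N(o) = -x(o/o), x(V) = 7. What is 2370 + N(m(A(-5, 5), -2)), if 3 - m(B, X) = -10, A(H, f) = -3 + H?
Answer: 2363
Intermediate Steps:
m(B, X) = 13 (m(B, X) = 3 - 1*(-10) = 3 + 10 = 13)
N(o) = -7 (N(o) = -1*7 = -7)
2370 + N(m(A(-5, 5), -2)) = 2370 - 7 = 2363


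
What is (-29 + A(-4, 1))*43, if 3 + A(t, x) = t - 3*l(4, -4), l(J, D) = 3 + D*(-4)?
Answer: -3999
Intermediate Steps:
l(J, D) = 3 - 4*D
A(t, x) = -60 + t (A(t, x) = -3 + (t - 3*(3 - 4*(-4))) = -3 + (t - 3*(3 + 16)) = -3 + (t - 3*19) = -3 + (t - 57) = -3 + (-57 + t) = -60 + t)
(-29 + A(-4, 1))*43 = (-29 + (-60 - 4))*43 = (-29 - 64)*43 = -93*43 = -3999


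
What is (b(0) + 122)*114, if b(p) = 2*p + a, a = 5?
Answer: 14478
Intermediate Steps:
b(p) = 5 + 2*p (b(p) = 2*p + 5 = 5 + 2*p)
(b(0) + 122)*114 = ((5 + 2*0) + 122)*114 = ((5 + 0) + 122)*114 = (5 + 122)*114 = 127*114 = 14478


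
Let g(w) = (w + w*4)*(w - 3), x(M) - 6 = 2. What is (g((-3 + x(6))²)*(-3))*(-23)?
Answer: 189750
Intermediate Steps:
x(M) = 8 (x(M) = 6 + 2 = 8)
g(w) = 5*w*(-3 + w) (g(w) = (w + 4*w)*(-3 + w) = (5*w)*(-3 + w) = 5*w*(-3 + w))
(g((-3 + x(6))²)*(-3))*(-23) = ((5*(-3 + 8)²*(-3 + (-3 + 8)²))*(-3))*(-23) = ((5*5²*(-3 + 5²))*(-3))*(-23) = ((5*25*(-3 + 25))*(-3))*(-23) = ((5*25*22)*(-3))*(-23) = (2750*(-3))*(-23) = -8250*(-23) = 189750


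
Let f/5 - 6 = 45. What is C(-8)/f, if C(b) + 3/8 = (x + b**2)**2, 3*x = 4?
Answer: 307301/18360 ≈ 16.738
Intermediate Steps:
f = 255 (f = 30 + 5*45 = 30 + 225 = 255)
x = 4/3 (x = (1/3)*4 = 4/3 ≈ 1.3333)
C(b) = -3/8 + (4/3 + b**2)**2
C(-8)/f = (-3/8 + (4 + 3*(-8)**2)**2/9)/255 = (-3/8 + (4 + 3*64)**2/9)*(1/255) = (-3/8 + (4 + 192)**2/9)*(1/255) = (-3/8 + (1/9)*196**2)*(1/255) = (-3/8 + (1/9)*38416)*(1/255) = (-3/8 + 38416/9)*(1/255) = (307301/72)*(1/255) = 307301/18360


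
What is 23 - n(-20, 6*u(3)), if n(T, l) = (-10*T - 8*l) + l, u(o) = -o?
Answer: -303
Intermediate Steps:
n(T, l) = -10*T - 7*l
23 - n(-20, 6*u(3)) = 23 - (-10*(-20) - 42*(-1*3)) = 23 - (200 - 42*(-3)) = 23 - (200 - 7*(-18)) = 23 - (200 + 126) = 23 - 1*326 = 23 - 326 = -303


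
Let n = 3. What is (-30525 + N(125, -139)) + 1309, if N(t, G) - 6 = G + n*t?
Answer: -28974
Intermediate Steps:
N(t, G) = 6 + G + 3*t (N(t, G) = 6 + (G + 3*t) = 6 + G + 3*t)
(-30525 + N(125, -139)) + 1309 = (-30525 + (6 - 139 + 3*125)) + 1309 = (-30525 + (6 - 139 + 375)) + 1309 = (-30525 + 242) + 1309 = -30283 + 1309 = -28974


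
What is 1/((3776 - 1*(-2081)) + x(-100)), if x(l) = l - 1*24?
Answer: 1/5733 ≈ 0.00017443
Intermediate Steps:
x(l) = -24 + l (x(l) = l - 24 = -24 + l)
1/((3776 - 1*(-2081)) + x(-100)) = 1/((3776 - 1*(-2081)) + (-24 - 100)) = 1/((3776 + 2081) - 124) = 1/(5857 - 124) = 1/5733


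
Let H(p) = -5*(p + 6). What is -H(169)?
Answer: 875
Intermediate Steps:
H(p) = -30 - 5*p (H(p) = -5*(6 + p) = -30 - 5*p)
-H(169) = -(-30 - 5*169) = -(-30 - 845) = -1*(-875) = 875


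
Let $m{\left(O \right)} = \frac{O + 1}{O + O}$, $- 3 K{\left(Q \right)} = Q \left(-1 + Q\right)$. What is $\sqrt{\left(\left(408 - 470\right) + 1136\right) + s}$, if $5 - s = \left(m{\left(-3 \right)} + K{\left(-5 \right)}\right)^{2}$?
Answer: $\frac{\sqrt{8870}}{3} \approx 31.394$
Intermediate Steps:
$K{\left(Q \right)} = - \frac{Q \left(-1 + Q\right)}{3}$
$m{\left(O \right)} = \frac{1 + O}{2 O}$
$s = - \frac{796}{9}$ ($s = 5 - \left(\frac{1 - 3}{2 \left(-3\right)} + \frac{1}{3} \left(-5\right) \left(1 - -5\right)\right)^{2} = 5 - \left(\frac{1}{2} \left(- \frac{1}{3}\right) \left(-2\right) + \frac{1}{3} \left(-5\right) \left(1 + 5\right)\right)^{2} = 5 - \left(\frac{1}{3} + \frac{1}{3} \left(-5\right) 6\right)^{2} = 5 - \left(\frac{1}{3} - 10\right)^{2} = 5 - \left(- \frac{29}{3}\right)^{2} = 5 - \frac{841}{9} = - \frac{796}{9} \approx -88.444$)
$\sqrt{\left(\left(408 - 470\right) + 1136\right) + s} = \sqrt{\left(\left(408 - 470\right) + 1136\right) - \frac{796}{9}} = \sqrt{\left(-62 + 1136\right) - \frac{796}{9}} = \sqrt{1074 - \frac{796}{9}} = \sqrt{\frac{8870}{9}} = \frac{\sqrt{8870}}{3}$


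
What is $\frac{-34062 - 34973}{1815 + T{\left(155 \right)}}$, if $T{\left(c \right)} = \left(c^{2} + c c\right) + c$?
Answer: $- \frac{13807}{10004} \approx -1.3801$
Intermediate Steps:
$T{\left(c \right)} = c + 2 c^{2}$ ($T{\left(c \right)} = \left(c^{2} + c^{2}\right) + c = 2 c^{2} + c = c + 2 c^{2}$)
$\frac{-34062 - 34973}{1815 + T{\left(155 \right)}} = \frac{-34062 - 34973}{1815 + 155 \left(1 + 2 \cdot 155\right)} = - \frac{69035}{1815 + 155 \left(1 + 310\right)} = - \frac{69035}{1815 + 155 \cdot 311} = - \frac{69035}{1815 + 48205} = - \frac{69035}{50020} = \left(-69035\right) \frac{1}{50020} = - \frac{13807}{10004}$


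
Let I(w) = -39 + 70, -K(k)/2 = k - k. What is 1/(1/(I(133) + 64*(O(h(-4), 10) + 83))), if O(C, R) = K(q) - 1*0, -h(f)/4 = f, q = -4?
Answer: 5343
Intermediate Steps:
K(k) = 0 (K(k) = -2*(k - k) = -2*0 = 0)
h(f) = -4*f
I(w) = 31
O(C, R) = 0 (O(C, R) = 0 - 1*0 = 0 + 0 = 0)
1/(1/(I(133) + 64*(O(h(-4), 10) + 83))) = 1/(1/(31 + 64*(0 + 83))) = 1/(1/(31 + 64*83)) = 1/(1/(31 + 5312)) = 1/(1/5343) = 5343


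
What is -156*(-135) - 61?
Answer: 20999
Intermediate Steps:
-156*(-135) - 61 = 21060 - 61 = 20999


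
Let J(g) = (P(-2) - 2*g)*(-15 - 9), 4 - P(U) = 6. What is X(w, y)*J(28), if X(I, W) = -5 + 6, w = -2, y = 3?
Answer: 1392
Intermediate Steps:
P(U) = -2 (P(U) = 4 - 1*6 = 4 - 6 = -2)
J(g) = 48 + 48*g (J(g) = (-2 - 2*g)*(-15 - 9) = (-2 - 2*g)*(-24) = 48 + 48*g)
X(I, W) = 1
X(w, y)*J(28) = 1*(48 + 48*28) = 1*(48 + 1344) = 1*1392 = 1392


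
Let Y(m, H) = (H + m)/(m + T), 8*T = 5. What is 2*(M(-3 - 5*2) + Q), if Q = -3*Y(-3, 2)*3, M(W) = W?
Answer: -638/19 ≈ -33.579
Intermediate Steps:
T = 5/8 (T = (⅛)*5 = 5/8 ≈ 0.62500)
Y(m, H) = (H + m)/(5/8 + m) (Y(m, H) = (H + m)/(m + 5/8) = (H + m)/(5/8 + m))
Q = -72/19 (Q = -24*(2 - 3)/(5 + 8*(-3))*3 = -24*(-1)/(5 - 24)*3 = -24*(-1)/(-19)*3 = -24*(-1)*(-1)/19*3 = -3*8/19*3 = -24/19*3 = -72/19 ≈ -3.7895)
2*(M(-3 - 5*2) + Q) = 2*((-3 - 5*2) - 72/19) = 2*((-3 - 10) - 72/19) = 2*(-13 - 72/19) = 2*(-319/19) = -638/19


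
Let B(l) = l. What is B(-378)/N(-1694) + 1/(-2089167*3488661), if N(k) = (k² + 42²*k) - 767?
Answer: 2755013474456939/869848130027132289 ≈ 0.0031672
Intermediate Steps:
N(k) = -767 + k² + 1764*k (N(k) = (k² + 1764*k) - 767 = -767 + k² + 1764*k)
B(-378)/N(-1694) + 1/(-2089167*3488661) = -378/(-767 + (-1694)² + 1764*(-1694)) + 1/(-2089167*3488661) = -378/(-767 + 2869636 - 2988216) - 1/2089167*1/3488661 = -378/(-119347) - 1/7288395435387 = -378*(-1/119347) - 1/7288395435387 = 378/119347 - 1/7288395435387 = 2755013474456939/869848130027132289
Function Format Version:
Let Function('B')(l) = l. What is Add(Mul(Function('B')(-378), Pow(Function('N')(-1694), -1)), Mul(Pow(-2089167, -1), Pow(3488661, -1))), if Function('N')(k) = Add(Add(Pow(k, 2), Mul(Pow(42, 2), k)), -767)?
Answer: Rational(2755013474456939, 869848130027132289) ≈ 0.0031672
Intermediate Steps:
Function('N')(k) = Add(-767, Pow(k, 2), Mul(1764, k)) (Function('N')(k) = Add(Add(Pow(k, 2), Mul(1764, k)), -767) = Add(-767, Pow(k, 2), Mul(1764, k)))
Add(Mul(Function('B')(-378), Pow(Function('N')(-1694), -1)), Mul(Pow(-2089167, -1), Pow(3488661, -1))) = Add(Mul(-378, Pow(Add(-767, Pow(-1694, 2), Mul(1764, -1694)), -1)), Mul(Pow(-2089167, -1), Pow(3488661, -1))) = Add(Mul(-378, Pow(Add(-767, 2869636, -2988216), -1)), Mul(Rational(-1, 2089167), Rational(1, 3488661))) = Add(Mul(-378, Pow(-119347, -1)), Rational(-1, 7288395435387)) = Add(Mul(-378, Rational(-1, 119347)), Rational(-1, 7288395435387)) = Add(Rational(378, 119347), Rational(-1, 7288395435387)) = Rational(2755013474456939, 869848130027132289)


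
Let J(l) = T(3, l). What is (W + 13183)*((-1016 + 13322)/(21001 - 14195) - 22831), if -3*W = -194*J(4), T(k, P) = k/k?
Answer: -3087543850820/10209 ≈ -3.0243e+8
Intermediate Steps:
T(k, P) = 1
J(l) = 1
W = 194/3 (W = -(-194)/3 = -⅓*(-194) = 194/3 ≈ 64.667)
(W + 13183)*((-1016 + 13322)/(21001 - 14195) - 22831) = (194/3 + 13183)*((-1016 + 13322)/(21001 - 14195) - 22831) = 39743*(12306/6806 - 22831)/3 = 39743*(12306*(1/6806) - 22831)/3 = 39743*(6153/3403 - 22831)/3 = (39743/3)*(-77687740/3403) = -3087543850820/10209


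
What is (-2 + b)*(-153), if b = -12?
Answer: 2142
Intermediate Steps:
(-2 + b)*(-153) = (-2 - 12)*(-153) = -14*(-153) = 2142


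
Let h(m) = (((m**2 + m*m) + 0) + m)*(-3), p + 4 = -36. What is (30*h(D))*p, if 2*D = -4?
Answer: 21600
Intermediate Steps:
D = -2 (D = (1/2)*(-4) = -2)
p = -40 (p = -4 - 36 = -40)
h(m) = -6*m**2 - 3*m (h(m) = (((m**2 + m**2) + 0) + m)*(-3) = ((2*m**2 + 0) + m)*(-3) = (2*m**2 + m)*(-3) = (m + 2*m**2)*(-3) = -6*m**2 - 3*m)
(30*h(D))*p = (30*(-3*(-2)*(1 + 2*(-2))))*(-40) = (30*(-3*(-2)*(1 - 4)))*(-40) = (30*(-3*(-2)*(-3)))*(-40) = (30*(-18))*(-40) = -540*(-40) = 21600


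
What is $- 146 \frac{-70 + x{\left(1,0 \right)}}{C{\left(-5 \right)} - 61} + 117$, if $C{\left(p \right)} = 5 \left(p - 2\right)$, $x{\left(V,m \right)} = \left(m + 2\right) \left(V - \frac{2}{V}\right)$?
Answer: $\frac{15}{2} \approx 7.5$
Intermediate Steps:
$x{\left(V,m \right)} = \left(2 + m\right) \left(V - \frac{2}{V}\right)$
$C{\left(p \right)} = -10 + 5 p$ ($C{\left(p \right)} = 5 \left(-2 + p\right) = -10 + 5 p$)
$- 146 \frac{-70 + x{\left(1,0 \right)}}{C{\left(-5 \right)} - 61} + 117 = - 146 \frac{-70 + \frac{-4 - 0 + 1^{2} \left(2 + 0\right)}{1}}{\left(-10 + 5 \left(-5\right)\right) - 61} + 117 = - 146 \frac{-70 + 1 \left(-4 + 0 + 1 \cdot 2\right)}{\left(-10 - 25\right) - 61} + 117 = - 146 \frac{-70 + 1 \left(-4 + 0 + 2\right)}{-35 - 61} + 117 = - 146 \frac{-70 + 1 \left(-2\right)}{-96} + 117 = - 146 \left(-70 - 2\right) \left(- \frac{1}{96}\right) + 117 = - 146 \left(\left(-72\right) \left(- \frac{1}{96}\right)\right) + 117 = \left(-146\right) \frac{3}{4} + 117 = - \frac{219}{2} + 117 = \frac{15}{2}$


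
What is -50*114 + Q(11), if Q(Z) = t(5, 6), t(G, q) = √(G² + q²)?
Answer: -5700 + √61 ≈ -5692.2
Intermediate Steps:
Q(Z) = √61 (Q(Z) = √(5² + 6²) = √(25 + 36) = √61)
-50*114 + Q(11) = -50*114 + √61 = -5700 + √61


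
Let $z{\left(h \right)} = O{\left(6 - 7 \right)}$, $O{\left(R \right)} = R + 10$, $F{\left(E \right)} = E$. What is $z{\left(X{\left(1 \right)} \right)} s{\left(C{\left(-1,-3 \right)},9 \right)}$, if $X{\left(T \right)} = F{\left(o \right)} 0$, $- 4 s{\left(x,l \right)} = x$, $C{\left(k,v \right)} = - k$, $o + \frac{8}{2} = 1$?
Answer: $- \frac{9}{4} \approx -2.25$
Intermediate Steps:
$o = -3$ ($o = -4 + 1 = -3$)
$s{\left(x,l \right)} = - \frac{x}{4}$
$X{\left(T \right)} = 0$ ($X{\left(T \right)} = \left(-3\right) 0 = 0$)
$O{\left(R \right)} = 10 + R$
$z{\left(h \right)} = 9$ ($z{\left(h \right)} = 10 + \left(6 - 7\right) = 10 - 1 = 9$)
$z{\left(X{\left(1 \right)} \right)} s{\left(C{\left(-1,-3 \right)},9 \right)} = 9 \left(- \frac{\left(-1\right) \left(-1\right)}{4}\right) = 9 \left(\left(- \frac{1}{4}\right) 1\right) = 9 \left(- \frac{1}{4}\right) = - \frac{9}{4}$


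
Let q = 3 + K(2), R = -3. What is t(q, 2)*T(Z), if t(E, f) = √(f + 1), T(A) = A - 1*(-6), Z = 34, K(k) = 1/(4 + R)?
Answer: 40*√3 ≈ 69.282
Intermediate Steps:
K(k) = 1 (K(k) = 1/(4 - 3) = 1/1 = 1)
q = 4 (q = 3 + 1 = 4)
T(A) = 6 + A (T(A) = A + 6 = 6 + A)
t(E, f) = √(1 + f)
t(q, 2)*T(Z) = √(1 + 2)*(6 + 34) = √3*40 = 40*√3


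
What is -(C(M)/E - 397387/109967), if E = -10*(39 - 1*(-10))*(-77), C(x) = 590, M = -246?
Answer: 135713918/37718681 ≈ 3.5981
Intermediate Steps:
E = 37730 (E = -10*(39 + 10)*(-77) = -10*49*(-77) = -490*(-77) = 37730)
-(C(M)/E - 397387/109967) = -(590/37730 - 397387/109967) = -(590*(1/37730) - 397387*1/109967) = -(59/3773 - 397387/109967) = -1*(-135713918/37718681) = 135713918/37718681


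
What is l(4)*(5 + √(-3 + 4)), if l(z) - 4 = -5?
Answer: -6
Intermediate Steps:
l(z) = -1 (l(z) = 4 - 5 = -1)
l(4)*(5 + √(-3 + 4)) = -(5 + √(-3 + 4)) = -(5 + √1) = -(5 + 1) = -1*6 = -6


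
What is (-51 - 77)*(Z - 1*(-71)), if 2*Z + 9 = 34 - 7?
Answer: -10240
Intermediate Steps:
Z = 9 (Z = -9/2 + (34 - 7)/2 = -9/2 + (1/2)*27 = -9/2 + 27/2 = 9)
(-51 - 77)*(Z - 1*(-71)) = (-51 - 77)*(9 - 1*(-71)) = -128*(9 + 71) = -128*80 = -10240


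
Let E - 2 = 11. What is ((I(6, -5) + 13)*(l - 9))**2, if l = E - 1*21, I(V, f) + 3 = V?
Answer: 73984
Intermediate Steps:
E = 13 (E = 2 + 11 = 13)
I(V, f) = -3 + V
l = -8 (l = 13 - 1*21 = 13 - 21 = -8)
((I(6, -5) + 13)*(l - 9))**2 = (((-3 + 6) + 13)*(-8 - 9))**2 = ((3 + 13)*(-17))**2 = (16*(-17))**2 = (-272)**2 = 73984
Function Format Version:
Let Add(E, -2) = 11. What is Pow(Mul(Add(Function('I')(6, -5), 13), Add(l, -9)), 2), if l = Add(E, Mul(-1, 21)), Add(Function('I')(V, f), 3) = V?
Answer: 73984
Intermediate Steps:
E = 13 (E = Add(2, 11) = 13)
Function('I')(V, f) = Add(-3, V)
l = -8 (l = Add(13, Mul(-1, 21)) = Add(13, -21) = -8)
Pow(Mul(Add(Function('I')(6, -5), 13), Add(l, -9)), 2) = Pow(Mul(Add(Add(-3, 6), 13), Add(-8, -9)), 2) = Pow(Mul(Add(3, 13), -17), 2) = Pow(Mul(16, -17), 2) = Pow(-272, 2) = 73984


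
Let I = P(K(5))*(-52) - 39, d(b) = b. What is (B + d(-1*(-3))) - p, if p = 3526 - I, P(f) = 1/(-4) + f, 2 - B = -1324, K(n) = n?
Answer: -2483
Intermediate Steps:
B = 1326 (B = 2 - 1*(-1324) = 2 + 1324 = 1326)
P(f) = -¼ + f
I = -286 (I = (-¼ + 5)*(-52) - 39 = (19/4)*(-52) - 39 = -247 - 39 = -286)
p = 3812 (p = 3526 - 1*(-286) = 3526 + 286 = 3812)
(B + d(-1*(-3))) - p = (1326 - 1*(-3)) - 1*3812 = (1326 + 3) - 3812 = 1329 - 3812 = -2483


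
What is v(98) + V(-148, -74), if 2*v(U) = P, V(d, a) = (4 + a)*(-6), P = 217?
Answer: 1057/2 ≈ 528.50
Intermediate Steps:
V(d, a) = -24 - 6*a
v(U) = 217/2 (v(U) = (½)*217 = 217/2)
v(98) + V(-148, -74) = 217/2 + (-24 - 6*(-74)) = 217/2 + (-24 + 444) = 217/2 + 420 = 1057/2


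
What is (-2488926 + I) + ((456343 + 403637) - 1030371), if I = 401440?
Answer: -2257877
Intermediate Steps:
(-2488926 + I) + ((456343 + 403637) - 1030371) = (-2488926 + 401440) + ((456343 + 403637) - 1030371) = -2087486 + (859980 - 1030371) = -2087486 - 170391 = -2257877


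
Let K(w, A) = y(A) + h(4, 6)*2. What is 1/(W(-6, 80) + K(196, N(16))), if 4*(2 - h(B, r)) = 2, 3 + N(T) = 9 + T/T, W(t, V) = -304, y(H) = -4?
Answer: -1/305 ≈ -0.0032787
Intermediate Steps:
N(T) = 7 (N(T) = -3 + (9 + T/T) = -3 + (9 + 1) = -3 + 10 = 7)
h(B, r) = 3/2 (h(B, r) = 2 - ¼*2 = 2 - ½ = 3/2)
K(w, A) = -1 (K(w, A) = -4 + (3/2)*2 = -4 + 3 = -1)
1/(W(-6, 80) + K(196, N(16))) = 1/(-304 - 1) = 1/(-305) = -1/305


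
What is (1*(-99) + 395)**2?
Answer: 87616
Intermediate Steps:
(1*(-99) + 395)**2 = (-99 + 395)**2 = 296**2 = 87616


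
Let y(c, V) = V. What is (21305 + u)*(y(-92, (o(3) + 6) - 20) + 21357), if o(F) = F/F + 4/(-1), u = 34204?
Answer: 1184562060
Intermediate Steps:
o(F) = -3 (o(F) = 1 + 4*(-1) = 1 - 4 = -3)
(21305 + u)*(y(-92, (o(3) + 6) - 20) + 21357) = (21305 + 34204)*(((-3 + 6) - 20) + 21357) = 55509*((3 - 20) + 21357) = 55509*(-17 + 21357) = 55509*21340 = 1184562060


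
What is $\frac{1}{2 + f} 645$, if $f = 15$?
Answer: $\frac{645}{17} \approx 37.941$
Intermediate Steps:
$\frac{1}{2 + f} 645 = \frac{1}{2 + 15} \cdot 645 = \frac{1}{17} \cdot 645 = \frac{645}{17}$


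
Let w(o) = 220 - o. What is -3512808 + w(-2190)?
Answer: -3510398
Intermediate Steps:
-3512808 + w(-2190) = -3512808 + (220 - 1*(-2190)) = -3512808 + (220 + 2190) = -3512808 + 2410 = -3510398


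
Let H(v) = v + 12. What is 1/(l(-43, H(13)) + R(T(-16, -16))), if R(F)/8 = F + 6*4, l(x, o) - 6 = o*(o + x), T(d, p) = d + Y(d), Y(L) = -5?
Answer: -1/420 ≈ -0.0023810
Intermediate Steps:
T(d, p) = -5 + d (T(d, p) = d - 5 = -5 + d)
H(v) = 12 + v
l(x, o) = 6 + o*(o + x)
R(F) = 192 + 8*F (R(F) = 8*(F + 6*4) = 8*(F + 24) = 8*(24 + F) = 192 + 8*F)
1/(l(-43, H(13)) + R(T(-16, -16))) = 1/((6 + (12 + 13)² + (12 + 13)*(-43)) + (192 + 8*(-5 - 16))) = 1/((6 + 25² + 25*(-43)) + (192 + 8*(-21))) = 1/((6 + 625 - 1075) + (192 - 168)) = 1/(-444 + 24) = 1/(-420) = -1/420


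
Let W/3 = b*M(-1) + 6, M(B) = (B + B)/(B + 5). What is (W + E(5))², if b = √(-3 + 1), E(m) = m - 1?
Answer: 959/2 - 66*I*√2 ≈ 479.5 - 93.338*I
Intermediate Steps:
E(m) = -1 + m
M(B) = 2*B/(5 + B) (M(B) = (2*B)/(5 + B) = 2*B/(5 + B))
b = I*√2 (b = √(-2) = I*√2 ≈ 1.4142*I)
W = 18 - 3*I*√2/2 (W = 3*((I*√2)*(2*(-1)/(5 - 1)) + 6) = 3*((I*√2)*(2*(-1)/4) + 6) = 3*((I*√2)*(2*(-1)*(¼)) + 6) = 3*((I*√2)*(-½) + 6) = 3*(-I*√2/2 + 6) = 3*(6 - I*√2/2) = 18 - 3*I*√2/2 ≈ 18.0 - 2.1213*I)
(W + E(5))² = ((18 - 3*I*√2/2) + (-1 + 5))² = ((18 - 3*I*√2/2) + 4)² = (22 - 3*I*√2/2)²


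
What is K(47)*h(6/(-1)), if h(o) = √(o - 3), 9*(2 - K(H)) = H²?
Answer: -2191*I/3 ≈ -730.33*I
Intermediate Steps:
K(H) = 2 - H²/9
h(o) = √(-3 + o)
K(47)*h(6/(-1)) = (2 - ⅑*47²)*√(-3 + 6/(-1)) = (2 - ⅑*2209)*√(-3 + 6*(-1)) = (2 - 2209/9)*√(-3 - 6) = -2191*I/3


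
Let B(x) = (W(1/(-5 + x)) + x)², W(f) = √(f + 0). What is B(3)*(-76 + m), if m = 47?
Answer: -493/2 - 87*I*√2 ≈ -246.5 - 123.04*I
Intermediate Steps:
W(f) = √f
B(x) = (x + √(1/(-5 + x)))² (B(x) = (√(1/(-5 + x)) + x)² = (x + √(1/(-5 + x)))²)
B(3)*(-76 + m) = (3 + √(1/(-5 + 3)))²*(-76 + 47) = (3 + √(1/(-2)))²*(-29) = (3 + √(-½))²*(-29) = (3 + I*√2/2)²*(-29) = -29*(3 + I*√2/2)²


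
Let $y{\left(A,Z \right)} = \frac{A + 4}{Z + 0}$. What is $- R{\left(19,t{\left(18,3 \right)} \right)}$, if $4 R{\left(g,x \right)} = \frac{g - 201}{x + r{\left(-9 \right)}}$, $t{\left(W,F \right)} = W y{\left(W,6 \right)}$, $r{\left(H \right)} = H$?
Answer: $\frac{91}{114} \approx 0.79825$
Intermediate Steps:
$y{\left(A,Z \right)} = \frac{4 + A}{Z}$
$t{\left(W,F \right)} = W \left(\frac{2}{3} + \frac{W}{6}\right)$ ($t{\left(W,F \right)} = W \frac{4 + W}{6} = W \left(\frac{2}{3} + \frac{W}{6}\right)$)
$R{\left(g,x \right)} = \frac{-201 + g}{4 \left(-9 + x\right)}$ ($R{\left(g,x \right)} = \frac{\left(g - 201\right) \frac{1}{x - 9}}{4} = \frac{\left(-201 + g\right) \frac{1}{-9 + x}}{4} = \frac{\frac{1}{-9 + x} \left(-201 + g\right)}{4} = \frac{-201 + g}{4 \left(-9 + x\right)}$)
$- R{\left(19,t{\left(18,3 \right)} \right)} = - \frac{-201 + 19}{4 \left(-9 + \frac{1}{6} \cdot 18 \left(4 + 18\right)\right)} = - \frac{-182}{4 \left(-9 + \frac{1}{6} \cdot 18 \cdot 22\right)} = - \frac{-182}{4 \left(-9 + 66\right)} = - \frac{-182}{4 \cdot 57} = \left(-1\right) \left(- \frac{91}{114}\right) = \frac{91}{114}$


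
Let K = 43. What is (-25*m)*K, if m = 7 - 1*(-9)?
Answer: -17200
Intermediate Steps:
m = 16 (m = 7 + 9 = 16)
(-25*m)*K = -25*16*43 = -400*43 = -17200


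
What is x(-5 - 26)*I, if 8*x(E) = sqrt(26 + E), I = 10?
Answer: 5*I*sqrt(5)/4 ≈ 2.7951*I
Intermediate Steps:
x(E) = sqrt(26 + E)/8
x(-5 - 26)*I = (sqrt(26 + (-5 - 26))/8)*10 = (sqrt(26 - 31)/8)*10 = (sqrt(-5)/8)*10 = ((I*sqrt(5))/8)*10 = (I*sqrt(5)/8)*10 = 5*I*sqrt(5)/4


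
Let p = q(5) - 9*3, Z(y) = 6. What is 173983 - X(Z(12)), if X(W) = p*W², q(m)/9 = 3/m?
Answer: 873803/5 ≈ 1.7476e+5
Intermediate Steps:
q(m) = 27/m (q(m) = 9*(3/m) = 27/m)
p = -108/5 (p = 27/5 - 9*3 = 27*(⅕) - 27 = 27/5 - 27 = -108/5 ≈ -21.600)
X(W) = -108*W²/5
173983 - X(Z(12)) = 173983 - (-108)*6²/5 = 173983 - (-108)*36/5 = 173983 - 1*(-3888/5) = 173983 + 3888/5 = 873803/5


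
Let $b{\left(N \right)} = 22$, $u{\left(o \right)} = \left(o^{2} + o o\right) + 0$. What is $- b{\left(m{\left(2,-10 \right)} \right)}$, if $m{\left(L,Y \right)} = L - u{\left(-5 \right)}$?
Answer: $-22$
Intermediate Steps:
$u{\left(o \right)} = 2 o^{2}$ ($u{\left(o \right)} = \left(o^{2} + o^{2}\right) + 0 = 2 o^{2} + 0 = 2 o^{2}$)
$m{\left(L,Y \right)} = -50 + L$ ($m{\left(L,Y \right)} = L - 2 \left(-5\right)^{2} = L - 2 \cdot 25 = L - 50 = -50 + L$)
$- b{\left(m{\left(2,-10 \right)} \right)} = \left(-1\right) 22 = -22$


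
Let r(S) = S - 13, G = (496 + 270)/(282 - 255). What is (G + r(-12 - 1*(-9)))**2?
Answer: 111556/729 ≈ 153.03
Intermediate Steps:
G = 766/27 ≈ 28.370
r(S) = -13 + S
(G + r(-12 - 1*(-9)))**2 = (766/27 + (-13 + (-12 - 1*(-9))))**2 = (766/27 + (-13 + (-12 + 9)))**2 = (766/27 + (-13 - 3))**2 = (766/27 - 16)**2 = (334/27)**2 = 111556/729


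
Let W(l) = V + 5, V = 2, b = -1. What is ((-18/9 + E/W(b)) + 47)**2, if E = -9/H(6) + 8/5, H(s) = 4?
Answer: 39526369/19600 ≈ 2016.7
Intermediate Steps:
E = -13/20 (E = -9/4 + 8/5 = -13/20 ≈ -0.65000)
W(l) = 7 (W(l) = 2 + 5 = 7)
((-18/9 + E/W(b)) + 47)**2 = ((-18/9 - 13/20/7) + 47)**2 = ((-18*1/9 - 13/20*1/7) + 47)**2 = ((-2 - 13/140) + 47)**2 = (-293/140 + 47)**2 = (6287/140)**2 = 39526369/19600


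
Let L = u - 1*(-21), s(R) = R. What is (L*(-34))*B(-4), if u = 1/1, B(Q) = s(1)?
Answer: -748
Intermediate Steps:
B(Q) = 1
u = 1
L = 22 (L = 1 - 1*(-21) = 1 + 21 = 22)
(L*(-34))*B(-4) = (22*(-34))*1 = -748*1 = -748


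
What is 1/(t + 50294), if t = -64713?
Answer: -1/14419 ≈ -6.9353e-5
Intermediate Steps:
1/(t + 50294) = 1/(-64713 + 50294) = 1/(-14419) = -1/14419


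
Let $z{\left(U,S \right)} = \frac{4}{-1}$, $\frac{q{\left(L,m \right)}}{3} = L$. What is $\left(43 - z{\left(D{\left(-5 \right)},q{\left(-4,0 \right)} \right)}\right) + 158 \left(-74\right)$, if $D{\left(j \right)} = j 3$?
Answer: $-11645$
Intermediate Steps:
$D{\left(j \right)} = 3 j$
$q{\left(L,m \right)} = 3 L$
$z{\left(U,S \right)} = -4$ ($z{\left(U,S \right)} = 4 \left(-1\right) = -4$)
$\left(43 - z{\left(D{\left(-5 \right)},q{\left(-4,0 \right)} \right)}\right) + 158 \left(-74\right) = \left(43 - -4\right) + 158 \left(-74\right) = \left(43 + 4\right) - 11692 = 47 - 11692 = -11645$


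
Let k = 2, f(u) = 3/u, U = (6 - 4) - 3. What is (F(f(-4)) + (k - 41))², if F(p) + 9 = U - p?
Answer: 37249/16 ≈ 2328.1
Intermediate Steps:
U = -1 (U = 2 - 3 = -1)
F(p) = -10 - p (F(p) = -9 + (-1 - p) = -10 - p)
(F(f(-4)) + (k - 41))² = ((-10 - 3/(-4)) + (2 - 41))² = ((-10 - 3*(-1)/4) - 39)² = ((-10 - 1*(-¾)) - 39)² = ((-10 + ¾) - 39)² = (-37/4 - 39)² = (-193/4)² = 37249/16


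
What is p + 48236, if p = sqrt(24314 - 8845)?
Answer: 48236 + sqrt(15469) ≈ 48360.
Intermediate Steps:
p = sqrt(15469) ≈ 124.37
p + 48236 = sqrt(15469) + 48236 = 48236 + sqrt(15469)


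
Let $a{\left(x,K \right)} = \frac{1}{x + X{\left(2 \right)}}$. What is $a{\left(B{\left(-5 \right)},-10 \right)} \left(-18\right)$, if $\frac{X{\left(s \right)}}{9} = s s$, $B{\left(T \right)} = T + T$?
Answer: $- \frac{9}{13} \approx -0.69231$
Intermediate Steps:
$B{\left(T \right)} = 2 T$
$X{\left(s \right)} = 9 s^{2}$ ($X{\left(s \right)} = 9 s s = 9 s^{2}$)
$a{\left(x,K \right)} = \frac{1}{36 + x}$ ($a{\left(x,K \right)} = \frac{1}{x + 9 \cdot 2^{2}} = \frac{1}{x + 9 \cdot 4} = \frac{1}{x + 36} = \frac{1}{36 + x}$)
$a{\left(B{\left(-5 \right)},-10 \right)} \left(-18\right) = \frac{1}{36 + 2 \left(-5\right)} \left(-18\right) = \frac{1}{36 - 10} \left(-18\right) = \frac{1}{26} \left(-18\right) = - \frac{9}{13}$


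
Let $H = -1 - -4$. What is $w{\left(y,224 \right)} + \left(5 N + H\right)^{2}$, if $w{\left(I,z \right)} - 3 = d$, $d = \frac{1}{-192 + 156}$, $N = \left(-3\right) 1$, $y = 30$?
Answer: $\frac{5291}{36} \approx 146.97$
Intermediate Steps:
$N = -3$
$d = - \frac{1}{36}$ ($d = \frac{1}{-36} = - \frac{1}{36} \approx -0.027778$)
$H = 3$ ($H = -1 + 4 = 3$)
$w{\left(I,z \right)} = \frac{107}{36}$ ($w{\left(I,z \right)} = 3 - \frac{1}{36} = \frac{107}{36}$)
$w{\left(y,224 \right)} + \left(5 N + H\right)^{2} = \frac{107}{36} + \left(5 \left(-3\right) + 3\right)^{2} = \frac{107}{36} + \left(-15 + 3\right)^{2} = \frac{107}{36} + \left(-12\right)^{2} = \frac{107}{36} + 144 = \frac{5291}{36}$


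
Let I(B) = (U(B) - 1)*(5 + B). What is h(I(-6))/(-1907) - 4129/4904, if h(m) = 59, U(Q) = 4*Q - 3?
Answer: -8163339/9351928 ≈ -0.87290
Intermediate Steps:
U(Q) = -3 + 4*Q
I(B) = (-4 + 4*B)*(5 + B) (I(B) = ((-3 + 4*B) - 1)*(5 + B) = (-4 + 4*B)*(5 + B))
h(I(-6))/(-1907) - 4129/4904 = 59/(-1907) - 4129/4904 = 59*(-1/1907) - 4129*1/4904 = -59/1907 - 4129/4904 = -8163339/9351928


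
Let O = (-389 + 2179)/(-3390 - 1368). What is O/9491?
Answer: -895/22579089 ≈ -3.9638e-5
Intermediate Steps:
O = -895/2379 (O = 1790/(-4758) = 1790*(-1/4758) = -895/2379 ≈ -0.37621)
O/9491 = -895/2379/9491 = -895/2379*1/9491 = -895/22579089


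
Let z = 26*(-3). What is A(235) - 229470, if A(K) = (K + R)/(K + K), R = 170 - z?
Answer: -107850417/470 ≈ -2.2947e+5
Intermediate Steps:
z = -78
R = 248 (R = 170 - 1*(-78) = 170 + 78 = 248)
A(K) = (248 + K)/(2*K) (A(K) = (K + 248)/(K + K) = (248 + K)/((2*K)) = (248 + K)*(1/(2*K)) = (248 + K)/(2*K))
A(235) - 229470 = (1/2)*(248 + 235)/235 - 229470 = (1/2)*(1/235)*483 - 229470 = 483/470 - 229470 = -107850417/470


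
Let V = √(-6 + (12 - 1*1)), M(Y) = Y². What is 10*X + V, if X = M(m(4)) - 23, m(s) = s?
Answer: -70 + √5 ≈ -67.764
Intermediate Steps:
X = -7 (X = 4² - 23 = 16 - 23 = -7)
V = √5 (V = √(-6 + (12 - 1)) = √(-6 + 11) = √5 ≈ 2.2361)
10*X + V = 10*(-7) + √5 = -70 + √5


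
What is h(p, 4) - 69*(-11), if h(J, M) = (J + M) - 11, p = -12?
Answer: 740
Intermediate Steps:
h(J, M) = -11 + J + M
h(p, 4) - 69*(-11) = (-11 - 12 + 4) - 69*(-11) = -19 + 759 = 740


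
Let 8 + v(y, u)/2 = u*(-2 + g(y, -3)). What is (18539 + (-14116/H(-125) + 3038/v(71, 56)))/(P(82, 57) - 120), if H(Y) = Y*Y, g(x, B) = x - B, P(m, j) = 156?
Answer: 1165606556591/2263500000 ≈ 514.96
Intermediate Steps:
H(Y) = Y²
v(y, u) = -16 + 2*u*(1 + y) (v(y, u) = -16 + 2*(u*(-2 + (y - 1*(-3)))) = -16 + 2*(u*(-2 + (y + 3))) = -16 + 2*(u*(-2 + (3 + y))) = -16 + 2*(u*(1 + y)) = -16 + 2*u*(1 + y))
(18539 + (-14116/H(-125) + 3038/v(71, 56)))/(P(82, 57) - 120) = (18539 + (-14116/((-125)²) + 3038/(-16 + 2*56 + 2*56*71)))/(156 - 120) = (18539 + (-14116/15625 + 3038/(-16 + 112 + 7952)))/36 = (18539 + (-14116*1/15625 + 3038/8048))*(1/36) = (18539 + (-14116/15625 + 3038*(1/8048)))*(1/36) = (18539 + (-14116/15625 + 1519/4024))*(1/36) = (18539 - 33068409/62875000)*(1/36) = (1165606556591/62875000)*(1/36) = 1165606556591/2263500000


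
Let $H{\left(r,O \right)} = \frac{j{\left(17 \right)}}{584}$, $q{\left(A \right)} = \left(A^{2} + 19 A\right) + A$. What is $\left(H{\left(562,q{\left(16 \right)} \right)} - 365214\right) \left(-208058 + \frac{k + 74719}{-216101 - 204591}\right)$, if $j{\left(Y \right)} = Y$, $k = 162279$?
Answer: $\frac{9334264066106845753}{122842064} \approx 7.5986 \cdot 10^{10}$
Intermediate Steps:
$q{\left(A \right)} = A^{2} + 20 A$
$H{\left(r,O \right)} = \frac{17}{584}$
$\left(H{\left(562,q{\left(16 \right)} \right)} - 365214\right) \left(-208058 + \frac{k + 74719}{-216101 - 204591}\right) = \left(\frac{17}{584} - 365214\right) \left(-208058 + \frac{162279 + 74719}{-216101 - 204591}\right) = - \frac{213284959 \left(-208058 + \frac{236998}{-420692}\right)}{584} = - \frac{213284959 \left(-208058 + 236998 \left(- \frac{1}{420692}\right)\right)}{584} = - \frac{213284959 \left(-208058 - \frac{118499}{210346}\right)}{584} = \left(- \frac{213284959}{584}\right) \left(- \frac{43764286567}{210346}\right) = \frac{9334264066106845753}{122842064}$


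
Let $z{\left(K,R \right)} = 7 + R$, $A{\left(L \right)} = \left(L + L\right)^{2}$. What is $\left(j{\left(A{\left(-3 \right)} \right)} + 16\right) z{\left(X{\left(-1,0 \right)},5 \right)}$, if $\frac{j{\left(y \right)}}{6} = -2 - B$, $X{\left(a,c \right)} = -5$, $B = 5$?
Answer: $-312$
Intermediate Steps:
$A{\left(L \right)} = 4 L^{2}$ ($A{\left(L \right)} = \left(2 L\right)^{2} = 4 L^{2}$)
$j{\left(y \right)} = -42$ ($j{\left(y \right)} = 6 \left(-2 - 5\right) = 6 \left(-7\right) = -42$)
$\left(j{\left(A{\left(-3 \right)} \right)} + 16\right) z{\left(X{\left(-1,0 \right)},5 \right)} = \left(-42 + 16\right) \left(7 + 5\right) = \left(-26\right) 12 = -312$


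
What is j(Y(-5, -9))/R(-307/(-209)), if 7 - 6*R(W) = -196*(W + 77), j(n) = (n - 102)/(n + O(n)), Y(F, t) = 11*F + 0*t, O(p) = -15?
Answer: 98439/112555205 ≈ 0.00087458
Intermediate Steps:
Y(F, t) = 11*F (Y(F, t) = 11*F + 0 = 11*F)
j(n) = (-102 + n)/(-15 + n) (j(n) = (n - 102)/(n - 15) = (-102 + n)/(-15 + n))
R(W) = 5033/2 + 98*W/3 (R(W) = 7/6 - (-98)*(W + 77)/3 = 7/6 - (-98)*(77 + W)/3 = 7/6 - (-15092 - 196*W)/6 = 7/6 + (7546/3 + 98*W/3) = 5033/2 + 98*W/3)
j(Y(-5, -9))/R(-307/(-209)) = ((-102 + 11*(-5))/(-15 + 11*(-5)))/(5033/2 + 98*(-307/(-209))/3) = ((-102 - 55)/(-15 - 55))/(5033/2 + 98*(-307*(-1/209))/3) = (-157/(-70))/(5033/2 + (98/3)*(307/209)) = (-1/70*(-157))/(5033/2 + 30086/627) = 157/(70*(3215863/1254)) = (157/70)*(1254/3215863) = 98439/112555205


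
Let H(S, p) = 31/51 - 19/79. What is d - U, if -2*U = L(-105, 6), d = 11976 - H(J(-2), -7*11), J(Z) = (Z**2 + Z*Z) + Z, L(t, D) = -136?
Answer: 47975852/4029 ≈ 11908.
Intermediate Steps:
J(Z) = Z + 2*Z**2 (J(Z) = (Z**2 + Z**2) + Z = 2*Z**2 + Z = Z + 2*Z**2)
H(S, p) = 1480/4029 (H(S, p) = 31*(1/51) - 19*1/79 = 31/51 - 19/79 = 1480/4029)
d = 48249824/4029 (d = 11976 - 1*1480/4029 = 11976 - 1480/4029 = 48249824/4029 ≈ 11976.)
U = 68 (U = -1/2*(-136) = 68)
d - U = 48249824/4029 - 1*68 = 48249824/4029 - 68 = 47975852/4029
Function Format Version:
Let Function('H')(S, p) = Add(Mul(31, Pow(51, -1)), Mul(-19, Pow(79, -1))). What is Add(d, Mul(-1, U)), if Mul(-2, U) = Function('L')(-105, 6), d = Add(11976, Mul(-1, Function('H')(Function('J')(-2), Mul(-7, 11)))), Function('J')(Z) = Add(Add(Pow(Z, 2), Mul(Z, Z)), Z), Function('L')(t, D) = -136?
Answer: Rational(47975852, 4029) ≈ 11908.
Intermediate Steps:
Function('J')(Z) = Add(Z, Mul(2, Pow(Z, 2))) (Function('J')(Z) = Add(Add(Pow(Z, 2), Pow(Z, 2)), Z) = Add(Mul(2, Pow(Z, 2)), Z) = Add(Z, Mul(2, Pow(Z, 2))))
Function('H')(S, p) = Rational(1480, 4029) (Function('H')(S, p) = Add(Mul(31, Rational(1, 51)), Mul(-19, Rational(1, 79))) = Add(Rational(31, 51), Rational(-19, 79)) = Rational(1480, 4029))
d = Rational(48249824, 4029) (d = Add(11976, Mul(-1, Rational(1480, 4029))) = Add(11976, Rational(-1480, 4029)) = Rational(48249824, 4029) ≈ 11976.)
U = 68 (U = Mul(Rational(-1, 2), -136) = 68)
Add(d, Mul(-1, U)) = Add(Rational(48249824, 4029), Mul(-1, 68)) = Add(Rational(48249824, 4029), -68) = Rational(47975852, 4029)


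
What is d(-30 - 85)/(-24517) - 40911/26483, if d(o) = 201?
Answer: -1008338070/649283711 ≈ -1.5530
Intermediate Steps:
d(-30 - 85)/(-24517) - 40911/26483 = 201/(-24517) - 40911/26483 = 201*(-1/24517) - 40911*1/26483 = -201/24517 - 40911/26483 = -1008338070/649283711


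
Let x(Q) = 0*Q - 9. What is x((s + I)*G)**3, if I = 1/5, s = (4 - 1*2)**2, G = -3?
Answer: -729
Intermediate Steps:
s = 4 (s = (4 - 2)**2 = 2**2 = 4)
I = 1/5 ≈ 0.20000
x(Q) = -9 (x(Q) = 0 - 9 = -9)
x((s + I)*G)**3 = (-9)**3 = -729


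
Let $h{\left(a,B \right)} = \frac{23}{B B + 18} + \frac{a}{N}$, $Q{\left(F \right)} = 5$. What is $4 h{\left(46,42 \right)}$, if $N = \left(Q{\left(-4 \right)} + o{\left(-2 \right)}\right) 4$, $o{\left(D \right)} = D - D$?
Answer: $\frac{41216}{4455} \approx 9.2516$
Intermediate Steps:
$o{\left(D \right)} = 0$
$N = 20$ ($N = \left(5 + 0\right) 4 = 5 \cdot 4 = 20$)
$h{\left(a,B \right)} = \frac{23}{18 + B^{2}} + \frac{a}{20}$ ($h{\left(a,B \right)} = \frac{23}{B B + 18} + \frac{a}{20} = \frac{23}{B^{2} + 18} + a \frac{1}{20} = \frac{23}{18 + B^{2}} + \frac{a}{20}$)
$4 h{\left(46,42 \right)} = 4 \frac{460 + 18 \cdot 46 + 46 \cdot 42^{2}}{20 \left(18 + 42^{2}\right)} = 4 \frac{460 + 828 + 46 \cdot 1764}{20 \left(18 + 1764\right)} = 4 \frac{460 + 828 + 81144}{20 \cdot 1782} = 4 \cdot \frac{1}{20} \cdot \frac{1}{1782} \cdot 82432 = 4 \cdot \frac{10304}{4455} = \frac{41216}{4455}$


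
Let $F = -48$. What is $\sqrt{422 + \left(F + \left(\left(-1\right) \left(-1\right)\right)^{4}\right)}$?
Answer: $5 \sqrt{15} \approx 19.365$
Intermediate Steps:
$\sqrt{422 + \left(F + \left(\left(-1\right) \left(-1\right)\right)^{4}\right)} = \sqrt{422 - \left(48 - \left(\left(-1\right) \left(-1\right)\right)^{4}\right)} = \sqrt{422 - \left(48 - 1^{4}\right)} = \sqrt{422 + \left(-48 + 1\right)} = \sqrt{422 - 47} = \sqrt{375} = 5 \sqrt{15}$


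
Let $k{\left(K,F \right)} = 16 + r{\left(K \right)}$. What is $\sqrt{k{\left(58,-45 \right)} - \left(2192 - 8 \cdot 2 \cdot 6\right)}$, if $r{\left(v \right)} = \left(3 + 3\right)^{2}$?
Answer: $2 i \sqrt{511} \approx 45.211 i$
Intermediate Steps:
$r{\left(v \right)} = 36$ ($r{\left(v \right)} = 6^{2} = 36$)
$k{\left(K,F \right)} = 52$ ($k{\left(K,F \right)} = 16 + 36 = 52$)
$\sqrt{k{\left(58,-45 \right)} - \left(2192 - 8 \cdot 2 \cdot 6\right)} = \sqrt{52 - \left(2192 - 8 \cdot 2 \cdot 6\right)} = \sqrt{52 + \left(-2192 + 16 \cdot 6\right)} = \sqrt{52 + \left(-2192 + 96\right)} = \sqrt{52 - 2096} = \sqrt{-2044} = 2 i \sqrt{511}$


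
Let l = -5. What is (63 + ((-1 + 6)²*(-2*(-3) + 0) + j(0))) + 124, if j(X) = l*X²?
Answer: 337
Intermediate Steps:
j(X) = -5*X²
(63 + ((-1 + 6)²*(-2*(-3) + 0) + j(0))) + 124 = (63 + ((-1 + 6)²*(-2*(-3) + 0) - 5*0²)) + 124 = (63 + (5²*(6 + 0) - 5*0)) + 124 = (63 + (25*6 + 0)) + 124 = (63 + (150 + 0)) + 124 = (63 + 150) + 124 = 213 + 124 = 337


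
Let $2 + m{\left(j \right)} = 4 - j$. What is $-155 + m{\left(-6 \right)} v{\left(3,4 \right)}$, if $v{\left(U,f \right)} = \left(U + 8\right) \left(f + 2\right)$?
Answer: $373$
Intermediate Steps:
$m{\left(j \right)} = 2 - j$ ($m{\left(j \right)} = -2 - \left(-4 + j\right) = 2 - j$)
$v{\left(U,f \right)} = \left(2 + f\right) \left(8 + U\right)$ ($v{\left(U,f \right)} = \left(8 + U\right) \left(2 + f\right) = \left(2 + f\right) \left(8 + U\right)$)
$-155 + m{\left(-6 \right)} v{\left(3,4 \right)} = -155 + \left(2 - -6\right) \left(16 + 2 \cdot 3 + 8 \cdot 4 + 3 \cdot 4\right) = -155 + \left(2 + 6\right) \left(16 + 6 + 32 + 12\right) = -155 + 8 \cdot 66 = -155 + 528 = 373$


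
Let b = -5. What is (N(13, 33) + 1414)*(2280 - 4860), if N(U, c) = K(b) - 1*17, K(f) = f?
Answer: -3591360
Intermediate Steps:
N(U, c) = -22 (N(U, c) = -5 - 1*17 = -5 - 17 = -22)
(N(13, 33) + 1414)*(2280 - 4860) = (-22 + 1414)*(2280 - 4860) = 1392*(-2580) = -3591360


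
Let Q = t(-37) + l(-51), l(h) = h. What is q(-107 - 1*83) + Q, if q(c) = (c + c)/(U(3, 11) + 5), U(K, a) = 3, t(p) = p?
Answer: -271/2 ≈ -135.50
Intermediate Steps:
q(c) = c/4 (q(c) = (c + c)/(3 + 5) = (2*c)/8 = (2*c)*(1/8) = c/4)
Q = -88 (Q = -37 - 51 = -88)
q(-107 - 1*83) + Q = (-107 - 1*83)/4 - 88 = (-107 - 83)/4 - 88 = (1/4)*(-190) - 88 = -95/2 - 88 = -271/2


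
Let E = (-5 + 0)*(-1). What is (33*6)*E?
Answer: 990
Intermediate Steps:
E = 5 (E = -5*(-1) = 5)
(33*6)*E = (33*6)*5 = 198*5 = 990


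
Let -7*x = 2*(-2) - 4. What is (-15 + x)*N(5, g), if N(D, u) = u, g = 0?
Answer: 0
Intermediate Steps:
x = 8/7 (x = -(2*(-2) - 4)/7 = -(-4 - 4)/7 = -⅐*(-8) = 8/7 ≈ 1.1429)
(-15 + x)*N(5, g) = (-15 + 8/7)*0 = -97/7*0 = 0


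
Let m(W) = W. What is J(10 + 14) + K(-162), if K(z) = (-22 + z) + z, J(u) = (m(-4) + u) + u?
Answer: -302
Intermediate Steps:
J(u) = -4 + 2*u (J(u) = (-4 + u) + u = -4 + 2*u)
K(z) = -22 + 2*z
J(10 + 14) + K(-162) = (-4 + 2*(10 + 14)) + (-22 + 2*(-162)) = (-4 + 2*24) + (-22 - 324) = (-4 + 48) - 346 = 44 - 346 = -302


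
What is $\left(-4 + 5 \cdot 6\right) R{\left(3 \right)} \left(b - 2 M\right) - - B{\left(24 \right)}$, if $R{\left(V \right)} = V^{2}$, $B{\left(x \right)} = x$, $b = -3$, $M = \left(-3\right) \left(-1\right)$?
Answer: $-2082$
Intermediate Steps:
$M = 3$
$\left(-4 + 5 \cdot 6\right) R{\left(3 \right)} \left(b - 2 M\right) - - B{\left(24 \right)} = \left(-4 + 5 \cdot 6\right) 3^{2} \left(-3 - 6\right) - \left(-1\right) 24 = \left(-4 + 30\right) 9 \left(-3 - 6\right) - -24 = 26 \cdot 9 \left(-9\right) + 24 = 234 \left(-9\right) + 24 = -2106 + 24 = -2082$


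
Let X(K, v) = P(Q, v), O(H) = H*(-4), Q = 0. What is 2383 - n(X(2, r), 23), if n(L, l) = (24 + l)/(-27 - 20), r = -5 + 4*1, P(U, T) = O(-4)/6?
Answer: 2384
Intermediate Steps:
O(H) = -4*H
P(U, T) = 8/3 (P(U, T) = -4*(-4)/6 = 16*(1/6) = 8/3)
r = -1 (r = -5 + 4 = -1)
X(K, v) = 8/3
n(L, l) = -24/47 - l/47 (n(L, l) = (24 + l)/(-47) = (24 + l)*(-1/47) = -24/47 - l/47)
2383 - n(X(2, r), 23) = 2383 - (-24/47 - 1/47*23) = 2383 - (-24/47 - 23/47) = 2383 - 1*(-1) = 2383 + 1 = 2384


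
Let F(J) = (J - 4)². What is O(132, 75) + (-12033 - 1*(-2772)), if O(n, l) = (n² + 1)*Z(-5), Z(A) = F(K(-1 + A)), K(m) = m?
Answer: 1733239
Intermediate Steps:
F(J) = (-4 + J)²
Z(A) = (-5 + A)² (Z(A) = (-4 + (-1 + A))² = (-5 + A)²)
O(n, l) = 100 + 100*n² (O(n, l) = (n² + 1)*(-5 - 5)² = (1 + n²)*(-10)² = (1 + n²)*100 = 100 + 100*n²)
O(132, 75) + (-12033 - 1*(-2772)) = (100 + 100*132²) + (-12033 - 1*(-2772)) = (100 + 100*17424) + (-12033 + 2772) = (100 + 1742400) - 9261 = 1742500 - 9261 = 1733239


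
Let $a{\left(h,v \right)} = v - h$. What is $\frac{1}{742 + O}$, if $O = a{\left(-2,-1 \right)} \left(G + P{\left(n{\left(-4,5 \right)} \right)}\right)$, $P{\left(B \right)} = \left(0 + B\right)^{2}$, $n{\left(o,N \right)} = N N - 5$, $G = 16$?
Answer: $\frac{1}{1158} \approx 0.00086356$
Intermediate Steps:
$n{\left(o,N \right)} = -5 + N^{2}$ ($n{\left(o,N \right)} = N^{2} - 5 = -5 + N^{2}$)
$P{\left(B \right)} = B^{2}$
$O = 416$ ($O = \left(-1 - -2\right) \left(16 + \left(-5 + 5^{2}\right)^{2}\right) = \left(-1 + 2\right) \left(16 + \left(-5 + 25\right)^{2}\right) = 1 \left(16 + 20^{2}\right) = 1 \left(16 + 400\right) = 1 \cdot 416 = 416$)
$\frac{1}{742 + O} = \frac{1}{742 + 416} = \frac{1}{1158}$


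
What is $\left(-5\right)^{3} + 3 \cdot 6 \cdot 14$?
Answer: $127$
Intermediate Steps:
$\left(-5\right)^{3} + 3 \cdot 6 \cdot 14 = -125 + 18 \cdot 14 = -125 + 252 = 127$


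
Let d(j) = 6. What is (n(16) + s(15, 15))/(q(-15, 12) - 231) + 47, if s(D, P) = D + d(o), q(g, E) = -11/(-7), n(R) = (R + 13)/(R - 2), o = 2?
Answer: 150641/3212 ≈ 46.899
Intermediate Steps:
n(R) = (13 + R)/(-2 + R)
q(g, E) = 11/7 (q(g, E) = -11*(-⅐) = 11/7)
s(D, P) = 6 + D (s(D, P) = D + 6 = 6 + D)
(n(16) + s(15, 15))/(q(-15, 12) - 231) + 47 = ((13 + 16)/(-2 + 16) + (6 + 15))/(11/7 - 231) + 47 = (29/14 + 21)/(-1606/7) + 47 = ((1/14)*29 + 21)*(-7/1606) + 47 = (29/14 + 21)*(-7/1606) + 47 = (323/14)*(-7/1606) + 47 = -323/3212 + 47 = 150641/3212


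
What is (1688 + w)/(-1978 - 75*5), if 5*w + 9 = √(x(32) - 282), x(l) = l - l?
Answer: -8431/11765 - I*√282/11765 ≈ -0.71662 - 0.0014274*I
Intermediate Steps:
x(l) = 0
w = -9/5 + I*√282/5 (w = -9/5 + √(0 - 282)/5 = -9/5 + √(-282)/5 = -9/5 + (I*√282)/5 = -9/5 + I*√282/5 ≈ -1.8 + 3.3586*I)
(1688 + w)/(-1978 - 75*5) = (1688 + (-9/5 + I*√282/5))/(-1978 - 75*5) = (8431/5 + I*√282/5)/(-1978 - 375) = (8431/5 + I*√282/5)/(-2353) = (8431/5 + I*√282/5)*(-1/2353) = -8431/11765 - I*√282/11765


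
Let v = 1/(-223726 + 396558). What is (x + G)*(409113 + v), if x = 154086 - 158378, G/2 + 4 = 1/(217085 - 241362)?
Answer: -3690633521405042367/2097921232 ≈ -1.7592e+9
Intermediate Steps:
G = -194218/24277 (G = -8 + 2/(217085 - 241362) = -8 + 2/(-24277) = -8 + 2*(-1/24277) = -8 - 2/24277 = -194218/24277 ≈ -8.0001)
x = -4292
v = 1/172832 ≈ 5.7860e-6
(x + G)*(409113 + v) = (-4292 - 194218/24277)*(409113 + 1/172832) = -104391102/24277*70707818017/172832 = -3690633521405042367/2097921232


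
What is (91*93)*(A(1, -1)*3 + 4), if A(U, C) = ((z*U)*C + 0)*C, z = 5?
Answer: 160797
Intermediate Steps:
A(U, C) = 5*U*C**2 (A(U, C) = ((5*U)*C + 0)*C = (5*C*U + 0)*C = (5*C*U)*C = 5*U*C**2)
(91*93)*(A(1, -1)*3 + 4) = (91*93)*((5*1*(-1)**2)*3 + 4) = 8463*((5*1*1)*3 + 4) = 8463*(5*3 + 4) = 8463*(15 + 4) = 8463*19 = 160797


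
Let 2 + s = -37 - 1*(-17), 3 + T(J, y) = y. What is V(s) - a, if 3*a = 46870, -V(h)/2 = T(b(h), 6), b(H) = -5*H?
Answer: -46888/3 ≈ -15629.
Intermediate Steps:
T(J, y) = -3 + y
s = -22 (s = -2 + (-37 - 1*(-17)) = -2 + (-37 + 17) = -2 - 20 = -22)
V(h) = -6 (V(h) = -2*(-3 + 6) = -2*3 = -6)
a = 46870/3 (a = (⅓)*46870 = 46870/3 ≈ 15623.)
V(s) - a = -6 - 1*46870/3 = -6 - 46870/3 = -46888/3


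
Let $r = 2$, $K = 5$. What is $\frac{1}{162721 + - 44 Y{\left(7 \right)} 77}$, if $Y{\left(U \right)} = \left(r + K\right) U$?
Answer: $- \frac{1}{3291} \approx -0.00030386$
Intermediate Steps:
$Y{\left(U \right)} = 7 U$ ($Y{\left(U \right)} = \left(2 + 5\right) U = 7 U$)
$\frac{1}{162721 + - 44 Y{\left(7 \right)} 77} = \frac{1}{162721 + - 44 \cdot 7 \cdot 7 \cdot 77} = \frac{1}{162721 + \left(-44\right) 49 \cdot 77} = \frac{1}{162721 - 166012} = \frac{1}{-3291} = - \frac{1}{3291}$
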